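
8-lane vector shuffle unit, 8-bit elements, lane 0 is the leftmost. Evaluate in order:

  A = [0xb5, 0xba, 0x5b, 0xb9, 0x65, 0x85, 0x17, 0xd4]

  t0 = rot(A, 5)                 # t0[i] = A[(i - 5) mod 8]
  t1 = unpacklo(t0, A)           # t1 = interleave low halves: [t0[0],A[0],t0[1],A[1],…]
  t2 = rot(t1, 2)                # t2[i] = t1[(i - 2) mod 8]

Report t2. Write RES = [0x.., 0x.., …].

RES = [0x17, 0xb9, 0xb9, 0xb5, 0x65, 0xba, 0x85, 0x5b]

→ t0 |b9|65|85|17|d4|b5|ba|5b|
→ t1 |b9|b5|65|ba|85|5b|17|b9|
→ t2 |17|b9|b9|b5|65|ba|85|5b|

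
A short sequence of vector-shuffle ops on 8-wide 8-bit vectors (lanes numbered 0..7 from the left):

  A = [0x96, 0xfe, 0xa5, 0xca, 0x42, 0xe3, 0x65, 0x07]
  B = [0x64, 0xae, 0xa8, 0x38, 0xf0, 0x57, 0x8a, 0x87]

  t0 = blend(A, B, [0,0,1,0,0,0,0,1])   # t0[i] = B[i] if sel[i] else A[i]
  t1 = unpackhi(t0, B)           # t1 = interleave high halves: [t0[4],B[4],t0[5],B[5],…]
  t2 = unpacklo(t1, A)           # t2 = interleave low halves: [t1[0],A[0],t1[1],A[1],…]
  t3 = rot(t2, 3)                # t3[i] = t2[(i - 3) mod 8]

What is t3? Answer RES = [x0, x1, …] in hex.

→ t0 |96|fe|a8|ca|42|e3|65|87|
→ t1 |42|f0|e3|57|65|8a|87|87|
→ t2 |42|96|f0|fe|e3|a5|57|ca|
→ t3 |a5|57|ca|42|96|f0|fe|e3|

RES = [0xa5, 0x57, 0xca, 0x42, 0x96, 0xf0, 0xfe, 0xe3]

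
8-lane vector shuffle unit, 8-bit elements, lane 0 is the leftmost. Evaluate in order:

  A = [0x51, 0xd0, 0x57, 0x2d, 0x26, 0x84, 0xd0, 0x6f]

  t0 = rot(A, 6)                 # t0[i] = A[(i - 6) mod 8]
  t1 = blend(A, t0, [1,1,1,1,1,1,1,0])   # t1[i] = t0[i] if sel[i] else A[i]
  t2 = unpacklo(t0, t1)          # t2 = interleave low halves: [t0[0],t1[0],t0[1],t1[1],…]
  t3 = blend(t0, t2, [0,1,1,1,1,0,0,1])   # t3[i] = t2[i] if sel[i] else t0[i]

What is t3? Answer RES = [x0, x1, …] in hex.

RES = [ 0x57  0x57  0x2d  0x2d  0x26  0x6f  0x51  0x84 ]

  t0: 57 2d 26 84 d0 6f 51 d0
  t1: 57 2d 26 84 d0 6f 51 6f
  t2: 57 57 2d 2d 26 26 84 84
  t3: 57 57 2d 2d 26 6f 51 84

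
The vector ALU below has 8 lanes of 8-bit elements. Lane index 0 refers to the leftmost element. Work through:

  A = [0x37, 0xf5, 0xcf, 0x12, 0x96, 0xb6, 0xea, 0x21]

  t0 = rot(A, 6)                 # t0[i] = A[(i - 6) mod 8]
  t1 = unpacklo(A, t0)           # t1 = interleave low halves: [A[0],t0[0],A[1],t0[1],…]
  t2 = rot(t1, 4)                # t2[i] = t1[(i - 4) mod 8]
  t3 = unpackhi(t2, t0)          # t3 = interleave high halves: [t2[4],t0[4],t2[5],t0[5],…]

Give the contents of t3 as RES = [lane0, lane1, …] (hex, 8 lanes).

RES = [0x37, 0xea, 0xcf, 0x21, 0xf5, 0x37, 0x12, 0xf5]

  t0: cf 12 96 b6 ea 21 37 f5
  t1: 37 cf f5 12 cf 96 12 b6
  t2: cf 96 12 b6 37 cf f5 12
  t3: 37 ea cf 21 f5 37 12 f5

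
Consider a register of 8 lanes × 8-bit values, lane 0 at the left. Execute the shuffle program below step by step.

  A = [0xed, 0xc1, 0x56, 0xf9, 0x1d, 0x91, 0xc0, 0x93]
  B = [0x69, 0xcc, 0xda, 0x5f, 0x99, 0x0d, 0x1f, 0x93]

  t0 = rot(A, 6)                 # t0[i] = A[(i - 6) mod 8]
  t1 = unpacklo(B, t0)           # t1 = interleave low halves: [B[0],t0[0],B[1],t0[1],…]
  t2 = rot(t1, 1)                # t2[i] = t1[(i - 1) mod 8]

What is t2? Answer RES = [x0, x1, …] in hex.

RES = [ 0x91  0x69  0x56  0xcc  0xf9  0xda  0x1d  0x5f ]

→ t0 |56|f9|1d|91|c0|93|ed|c1|
→ t1 |69|56|cc|f9|da|1d|5f|91|
→ t2 |91|69|56|cc|f9|da|1d|5f|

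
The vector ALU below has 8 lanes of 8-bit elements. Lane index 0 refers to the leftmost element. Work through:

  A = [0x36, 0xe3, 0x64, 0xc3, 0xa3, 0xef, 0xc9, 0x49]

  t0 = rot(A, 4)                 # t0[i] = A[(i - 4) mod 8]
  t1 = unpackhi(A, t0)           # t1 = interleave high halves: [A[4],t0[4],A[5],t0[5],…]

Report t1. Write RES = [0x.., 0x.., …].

→ t0 |a3|ef|c9|49|36|e3|64|c3|
→ t1 |a3|36|ef|e3|c9|64|49|c3|

RES = [ 0xa3  0x36  0xef  0xe3  0xc9  0x64  0x49  0xc3 ]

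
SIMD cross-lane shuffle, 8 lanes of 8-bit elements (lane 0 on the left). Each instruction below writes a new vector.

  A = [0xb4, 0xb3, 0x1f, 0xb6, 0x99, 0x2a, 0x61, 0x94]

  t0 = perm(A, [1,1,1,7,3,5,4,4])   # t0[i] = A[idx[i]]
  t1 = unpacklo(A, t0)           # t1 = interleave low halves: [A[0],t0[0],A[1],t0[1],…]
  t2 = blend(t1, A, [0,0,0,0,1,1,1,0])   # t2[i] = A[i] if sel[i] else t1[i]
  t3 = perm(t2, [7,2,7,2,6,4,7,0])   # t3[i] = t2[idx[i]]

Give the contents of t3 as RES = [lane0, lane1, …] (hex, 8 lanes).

RES = [ 0x94  0xb3  0x94  0xb3  0x61  0x99  0x94  0xb4 ]

t0 = [0xb3, 0xb3, 0xb3, 0x94, 0xb6, 0x2a, 0x99, 0x99]
t1 = [0xb4, 0xb3, 0xb3, 0xb3, 0x1f, 0xb3, 0xb6, 0x94]
t2 = [0xb4, 0xb3, 0xb3, 0xb3, 0x99, 0x2a, 0x61, 0x94]
t3 = [0x94, 0xb3, 0x94, 0xb3, 0x61, 0x99, 0x94, 0xb4]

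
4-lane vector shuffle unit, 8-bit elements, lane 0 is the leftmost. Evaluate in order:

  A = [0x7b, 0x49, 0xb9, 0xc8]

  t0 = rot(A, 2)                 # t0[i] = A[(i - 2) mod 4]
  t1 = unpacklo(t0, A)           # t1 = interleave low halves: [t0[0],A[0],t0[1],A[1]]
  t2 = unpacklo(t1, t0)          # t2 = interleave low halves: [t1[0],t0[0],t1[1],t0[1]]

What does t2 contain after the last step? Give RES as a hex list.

t0 = [0xb9, 0xc8, 0x7b, 0x49]
t1 = [0xb9, 0x7b, 0xc8, 0x49]
t2 = [0xb9, 0xb9, 0x7b, 0xc8]

RES = [0xb9, 0xb9, 0x7b, 0xc8]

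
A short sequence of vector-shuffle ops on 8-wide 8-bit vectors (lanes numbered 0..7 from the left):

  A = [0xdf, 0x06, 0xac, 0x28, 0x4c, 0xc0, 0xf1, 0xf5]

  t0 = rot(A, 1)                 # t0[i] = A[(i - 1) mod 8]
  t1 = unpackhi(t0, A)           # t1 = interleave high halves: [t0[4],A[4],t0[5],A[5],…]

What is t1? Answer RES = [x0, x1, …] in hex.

→ t0 |f5|df|06|ac|28|4c|c0|f1|
→ t1 |28|4c|4c|c0|c0|f1|f1|f5|

RES = [ 0x28  0x4c  0x4c  0xc0  0xc0  0xf1  0xf1  0xf5 ]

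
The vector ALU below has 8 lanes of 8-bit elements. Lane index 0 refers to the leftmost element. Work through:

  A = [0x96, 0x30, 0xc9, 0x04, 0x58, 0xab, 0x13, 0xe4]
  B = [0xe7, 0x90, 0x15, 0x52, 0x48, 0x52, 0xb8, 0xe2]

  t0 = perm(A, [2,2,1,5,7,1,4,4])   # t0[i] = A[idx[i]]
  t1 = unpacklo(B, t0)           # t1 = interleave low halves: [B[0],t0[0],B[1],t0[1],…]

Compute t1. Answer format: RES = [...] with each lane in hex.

RES = [ 0xe7  0xc9  0x90  0xc9  0x15  0x30  0x52  0xab ]

→ t0 |c9|c9|30|ab|e4|30|58|58|
→ t1 |e7|c9|90|c9|15|30|52|ab|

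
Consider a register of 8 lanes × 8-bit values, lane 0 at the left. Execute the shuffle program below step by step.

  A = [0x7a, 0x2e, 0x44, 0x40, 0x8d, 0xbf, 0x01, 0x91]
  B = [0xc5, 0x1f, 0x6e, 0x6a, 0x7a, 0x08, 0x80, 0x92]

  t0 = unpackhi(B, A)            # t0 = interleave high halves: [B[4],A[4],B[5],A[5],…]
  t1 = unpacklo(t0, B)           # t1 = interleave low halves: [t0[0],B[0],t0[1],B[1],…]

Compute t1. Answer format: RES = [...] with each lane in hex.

t0 = [0x7a, 0x8d, 0x08, 0xbf, 0x80, 0x01, 0x92, 0x91]
t1 = [0x7a, 0xc5, 0x8d, 0x1f, 0x08, 0x6e, 0xbf, 0x6a]

RES = [0x7a, 0xc5, 0x8d, 0x1f, 0x08, 0x6e, 0xbf, 0x6a]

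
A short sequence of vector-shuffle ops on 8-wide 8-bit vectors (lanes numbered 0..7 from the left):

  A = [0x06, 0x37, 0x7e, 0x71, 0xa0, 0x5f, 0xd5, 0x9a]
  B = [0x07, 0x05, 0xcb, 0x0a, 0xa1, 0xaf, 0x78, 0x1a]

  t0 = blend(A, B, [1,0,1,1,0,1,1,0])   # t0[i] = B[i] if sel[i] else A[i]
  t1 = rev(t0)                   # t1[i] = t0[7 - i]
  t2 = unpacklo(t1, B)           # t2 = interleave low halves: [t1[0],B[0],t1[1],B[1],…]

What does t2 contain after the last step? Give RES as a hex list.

t0 = [0x07, 0x37, 0xcb, 0x0a, 0xa0, 0xaf, 0x78, 0x9a]
t1 = [0x9a, 0x78, 0xaf, 0xa0, 0x0a, 0xcb, 0x37, 0x07]
t2 = [0x9a, 0x07, 0x78, 0x05, 0xaf, 0xcb, 0xa0, 0x0a]

RES = [0x9a, 0x07, 0x78, 0x05, 0xaf, 0xcb, 0xa0, 0x0a]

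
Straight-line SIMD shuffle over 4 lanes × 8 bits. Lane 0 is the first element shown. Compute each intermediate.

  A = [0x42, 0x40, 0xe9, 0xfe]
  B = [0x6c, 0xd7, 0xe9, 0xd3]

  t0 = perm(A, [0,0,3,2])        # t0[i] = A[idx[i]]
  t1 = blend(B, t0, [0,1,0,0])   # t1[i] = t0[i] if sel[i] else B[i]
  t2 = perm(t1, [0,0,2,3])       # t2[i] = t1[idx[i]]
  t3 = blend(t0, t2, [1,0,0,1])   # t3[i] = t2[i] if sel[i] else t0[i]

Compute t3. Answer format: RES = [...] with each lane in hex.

RES = [0x6c, 0x42, 0xfe, 0xd3]

  t0: 42 42 fe e9
  t1: 6c 42 e9 d3
  t2: 6c 6c e9 d3
  t3: 6c 42 fe d3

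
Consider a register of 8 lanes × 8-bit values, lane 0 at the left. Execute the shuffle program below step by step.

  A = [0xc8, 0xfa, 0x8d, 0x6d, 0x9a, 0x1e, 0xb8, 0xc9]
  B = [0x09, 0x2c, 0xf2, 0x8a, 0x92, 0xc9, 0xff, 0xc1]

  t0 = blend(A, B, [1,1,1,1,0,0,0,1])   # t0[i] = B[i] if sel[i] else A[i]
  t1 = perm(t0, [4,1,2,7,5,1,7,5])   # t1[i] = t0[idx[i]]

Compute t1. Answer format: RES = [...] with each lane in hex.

→ t0 |09|2c|f2|8a|9a|1e|b8|c1|
→ t1 |9a|2c|f2|c1|1e|2c|c1|1e|

RES = [ 0x9a  0x2c  0xf2  0xc1  0x1e  0x2c  0xc1  0x1e ]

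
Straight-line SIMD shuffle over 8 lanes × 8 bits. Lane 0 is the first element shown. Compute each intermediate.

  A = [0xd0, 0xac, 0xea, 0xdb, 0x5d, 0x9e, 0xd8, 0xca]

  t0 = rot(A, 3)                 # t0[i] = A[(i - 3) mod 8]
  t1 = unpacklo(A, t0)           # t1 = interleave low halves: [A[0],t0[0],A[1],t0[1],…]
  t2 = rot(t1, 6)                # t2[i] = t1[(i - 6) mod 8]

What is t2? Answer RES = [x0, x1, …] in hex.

→ t0 |9e|d8|ca|d0|ac|ea|db|5d|
→ t1 |d0|9e|ac|d8|ea|ca|db|d0|
→ t2 |ac|d8|ea|ca|db|d0|d0|9e|

RES = [0xac, 0xd8, 0xea, 0xca, 0xdb, 0xd0, 0xd0, 0x9e]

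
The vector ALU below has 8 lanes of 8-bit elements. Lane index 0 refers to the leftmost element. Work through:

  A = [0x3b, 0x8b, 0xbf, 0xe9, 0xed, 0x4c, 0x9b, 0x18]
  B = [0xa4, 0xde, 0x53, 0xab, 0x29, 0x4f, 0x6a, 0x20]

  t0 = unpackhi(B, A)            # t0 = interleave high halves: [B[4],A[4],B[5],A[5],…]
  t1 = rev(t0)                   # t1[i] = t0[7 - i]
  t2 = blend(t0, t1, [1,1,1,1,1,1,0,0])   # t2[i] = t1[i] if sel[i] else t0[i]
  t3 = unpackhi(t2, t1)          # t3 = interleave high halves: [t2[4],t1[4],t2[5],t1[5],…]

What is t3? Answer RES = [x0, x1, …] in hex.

RES = [ 0x4c  0x4c  0x4f  0x4f  0x20  0xed  0x18  0x29 ]

  t0: 29 ed 4f 4c 6a 9b 20 18
  t1: 18 20 9b 6a 4c 4f ed 29
  t2: 18 20 9b 6a 4c 4f 20 18
  t3: 4c 4c 4f 4f 20 ed 18 29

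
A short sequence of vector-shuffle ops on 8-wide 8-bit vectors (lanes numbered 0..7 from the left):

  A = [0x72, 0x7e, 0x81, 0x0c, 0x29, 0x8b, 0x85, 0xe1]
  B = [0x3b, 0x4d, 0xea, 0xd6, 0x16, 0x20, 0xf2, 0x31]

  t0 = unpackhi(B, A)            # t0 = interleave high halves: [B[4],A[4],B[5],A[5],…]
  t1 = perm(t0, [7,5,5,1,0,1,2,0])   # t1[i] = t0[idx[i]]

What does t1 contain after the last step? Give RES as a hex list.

→ t0 |16|29|20|8b|f2|85|31|e1|
→ t1 |e1|85|85|29|16|29|20|16|

RES = [ 0xe1  0x85  0x85  0x29  0x16  0x29  0x20  0x16 ]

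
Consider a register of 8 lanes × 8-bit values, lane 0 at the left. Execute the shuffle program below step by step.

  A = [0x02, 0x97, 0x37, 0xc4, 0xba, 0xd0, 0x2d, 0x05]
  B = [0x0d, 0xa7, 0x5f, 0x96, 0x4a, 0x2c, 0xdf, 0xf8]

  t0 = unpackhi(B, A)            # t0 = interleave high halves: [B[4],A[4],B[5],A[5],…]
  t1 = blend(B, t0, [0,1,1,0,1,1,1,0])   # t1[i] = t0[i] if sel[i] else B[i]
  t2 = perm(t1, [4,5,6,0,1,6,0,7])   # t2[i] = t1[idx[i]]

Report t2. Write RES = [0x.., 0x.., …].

RES = [ 0xdf  0x2d  0xf8  0x0d  0xba  0xf8  0x0d  0xf8 ]

t0 = [0x4a, 0xba, 0x2c, 0xd0, 0xdf, 0x2d, 0xf8, 0x05]
t1 = [0x0d, 0xba, 0x2c, 0x96, 0xdf, 0x2d, 0xf8, 0xf8]
t2 = [0xdf, 0x2d, 0xf8, 0x0d, 0xba, 0xf8, 0x0d, 0xf8]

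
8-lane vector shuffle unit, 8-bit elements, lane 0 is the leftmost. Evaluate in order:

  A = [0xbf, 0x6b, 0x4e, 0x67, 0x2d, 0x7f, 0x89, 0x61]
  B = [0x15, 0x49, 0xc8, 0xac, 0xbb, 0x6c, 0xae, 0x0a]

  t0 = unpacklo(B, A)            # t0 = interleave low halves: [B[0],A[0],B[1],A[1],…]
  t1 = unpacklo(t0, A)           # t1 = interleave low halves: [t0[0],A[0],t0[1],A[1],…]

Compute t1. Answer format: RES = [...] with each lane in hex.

RES = [ 0x15  0xbf  0xbf  0x6b  0x49  0x4e  0x6b  0x67 ]

→ t0 |15|bf|49|6b|c8|4e|ac|67|
→ t1 |15|bf|bf|6b|49|4e|6b|67|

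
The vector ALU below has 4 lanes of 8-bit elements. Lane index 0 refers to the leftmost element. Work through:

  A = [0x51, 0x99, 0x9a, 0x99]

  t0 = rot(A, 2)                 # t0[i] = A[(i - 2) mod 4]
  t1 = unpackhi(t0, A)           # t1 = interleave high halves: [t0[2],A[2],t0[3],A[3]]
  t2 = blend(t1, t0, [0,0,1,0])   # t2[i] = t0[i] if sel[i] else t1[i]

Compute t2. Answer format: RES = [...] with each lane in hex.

t0 = [0x9a, 0x99, 0x51, 0x99]
t1 = [0x51, 0x9a, 0x99, 0x99]
t2 = [0x51, 0x9a, 0x51, 0x99]

RES = [0x51, 0x9a, 0x51, 0x99]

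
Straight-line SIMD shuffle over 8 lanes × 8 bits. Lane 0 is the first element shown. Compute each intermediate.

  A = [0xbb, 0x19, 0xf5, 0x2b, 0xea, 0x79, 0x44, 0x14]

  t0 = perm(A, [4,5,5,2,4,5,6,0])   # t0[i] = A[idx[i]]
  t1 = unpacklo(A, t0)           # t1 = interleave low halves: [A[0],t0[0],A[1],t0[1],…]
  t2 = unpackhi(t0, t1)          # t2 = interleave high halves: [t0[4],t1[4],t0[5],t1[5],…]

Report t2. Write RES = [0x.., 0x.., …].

RES = [0xea, 0xf5, 0x79, 0x79, 0x44, 0x2b, 0xbb, 0xf5]

t0 = [0xea, 0x79, 0x79, 0xf5, 0xea, 0x79, 0x44, 0xbb]
t1 = [0xbb, 0xea, 0x19, 0x79, 0xf5, 0x79, 0x2b, 0xf5]
t2 = [0xea, 0xf5, 0x79, 0x79, 0x44, 0x2b, 0xbb, 0xf5]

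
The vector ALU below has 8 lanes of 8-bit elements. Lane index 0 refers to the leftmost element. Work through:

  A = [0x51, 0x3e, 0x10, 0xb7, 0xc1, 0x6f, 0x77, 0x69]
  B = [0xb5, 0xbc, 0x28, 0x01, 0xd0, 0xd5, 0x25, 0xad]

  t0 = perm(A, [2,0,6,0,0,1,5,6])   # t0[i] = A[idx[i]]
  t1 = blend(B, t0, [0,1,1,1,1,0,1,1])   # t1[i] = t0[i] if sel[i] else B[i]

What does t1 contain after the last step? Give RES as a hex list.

  t0: 10 51 77 51 51 3e 6f 77
  t1: b5 51 77 51 51 d5 6f 77

RES = [0xb5, 0x51, 0x77, 0x51, 0x51, 0xd5, 0x6f, 0x77]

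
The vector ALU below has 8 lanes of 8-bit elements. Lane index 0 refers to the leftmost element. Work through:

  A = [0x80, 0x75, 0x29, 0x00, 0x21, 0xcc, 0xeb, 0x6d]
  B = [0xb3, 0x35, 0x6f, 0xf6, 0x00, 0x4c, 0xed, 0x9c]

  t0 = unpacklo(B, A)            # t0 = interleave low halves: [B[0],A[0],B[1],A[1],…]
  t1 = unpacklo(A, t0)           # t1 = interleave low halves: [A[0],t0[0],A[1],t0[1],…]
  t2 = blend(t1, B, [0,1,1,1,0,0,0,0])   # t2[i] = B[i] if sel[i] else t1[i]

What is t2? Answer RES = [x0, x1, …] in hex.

RES = [ 0x80  0x35  0x6f  0xf6  0x29  0x35  0x00  0x75 ]

  t0: b3 80 35 75 6f 29 f6 00
  t1: 80 b3 75 80 29 35 00 75
  t2: 80 35 6f f6 29 35 00 75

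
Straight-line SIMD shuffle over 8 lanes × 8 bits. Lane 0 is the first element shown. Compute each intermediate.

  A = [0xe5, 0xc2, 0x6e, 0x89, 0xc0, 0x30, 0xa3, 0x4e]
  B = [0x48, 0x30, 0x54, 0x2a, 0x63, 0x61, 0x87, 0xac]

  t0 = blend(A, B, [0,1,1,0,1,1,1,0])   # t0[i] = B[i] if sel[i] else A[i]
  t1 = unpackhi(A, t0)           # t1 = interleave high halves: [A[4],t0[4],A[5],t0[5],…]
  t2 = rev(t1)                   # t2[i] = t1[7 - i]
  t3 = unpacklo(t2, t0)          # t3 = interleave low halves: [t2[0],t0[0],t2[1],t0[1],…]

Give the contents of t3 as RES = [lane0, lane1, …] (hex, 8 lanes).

RES = [ 0x4e  0xe5  0x4e  0x30  0x87  0x54  0xa3  0x89 ]

→ t0 |e5|30|54|89|63|61|87|4e|
→ t1 |c0|63|30|61|a3|87|4e|4e|
→ t2 |4e|4e|87|a3|61|30|63|c0|
→ t3 |4e|e5|4e|30|87|54|a3|89|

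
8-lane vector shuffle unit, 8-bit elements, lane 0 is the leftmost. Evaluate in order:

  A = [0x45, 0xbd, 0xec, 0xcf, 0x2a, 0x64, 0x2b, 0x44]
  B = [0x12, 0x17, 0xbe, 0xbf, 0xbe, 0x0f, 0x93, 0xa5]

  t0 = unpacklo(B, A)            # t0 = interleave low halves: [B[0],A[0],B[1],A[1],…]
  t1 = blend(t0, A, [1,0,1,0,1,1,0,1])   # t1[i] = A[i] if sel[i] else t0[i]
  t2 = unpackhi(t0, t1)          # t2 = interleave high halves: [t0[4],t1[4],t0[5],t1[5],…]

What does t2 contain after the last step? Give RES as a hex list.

RES = [0xbe, 0x2a, 0xec, 0x64, 0xbf, 0xbf, 0xcf, 0x44]

  t0: 12 45 17 bd be ec bf cf
  t1: 45 45 ec bd 2a 64 bf 44
  t2: be 2a ec 64 bf bf cf 44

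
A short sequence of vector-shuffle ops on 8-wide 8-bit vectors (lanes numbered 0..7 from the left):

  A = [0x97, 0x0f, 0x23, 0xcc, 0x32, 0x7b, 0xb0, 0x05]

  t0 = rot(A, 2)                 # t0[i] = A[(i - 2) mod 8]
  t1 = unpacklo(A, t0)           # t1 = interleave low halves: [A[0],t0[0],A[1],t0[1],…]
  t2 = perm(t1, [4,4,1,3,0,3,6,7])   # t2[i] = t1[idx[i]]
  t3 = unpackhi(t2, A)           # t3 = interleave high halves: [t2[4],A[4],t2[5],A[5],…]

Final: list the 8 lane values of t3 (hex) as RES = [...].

t0 = [0xb0, 0x05, 0x97, 0x0f, 0x23, 0xcc, 0x32, 0x7b]
t1 = [0x97, 0xb0, 0x0f, 0x05, 0x23, 0x97, 0xcc, 0x0f]
t2 = [0x23, 0x23, 0xb0, 0x05, 0x97, 0x05, 0xcc, 0x0f]
t3 = [0x97, 0x32, 0x05, 0x7b, 0xcc, 0xb0, 0x0f, 0x05]

RES = [ 0x97  0x32  0x05  0x7b  0xcc  0xb0  0x0f  0x05 ]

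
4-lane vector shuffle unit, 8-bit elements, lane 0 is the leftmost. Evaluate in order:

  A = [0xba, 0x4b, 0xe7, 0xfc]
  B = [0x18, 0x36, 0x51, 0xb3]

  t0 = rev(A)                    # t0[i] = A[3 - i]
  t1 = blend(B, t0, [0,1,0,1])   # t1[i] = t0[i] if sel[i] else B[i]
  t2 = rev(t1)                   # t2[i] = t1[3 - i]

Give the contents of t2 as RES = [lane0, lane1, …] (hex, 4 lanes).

t0 = [0xfc, 0xe7, 0x4b, 0xba]
t1 = [0x18, 0xe7, 0x51, 0xba]
t2 = [0xba, 0x51, 0xe7, 0x18]

RES = [ 0xba  0x51  0xe7  0x18 ]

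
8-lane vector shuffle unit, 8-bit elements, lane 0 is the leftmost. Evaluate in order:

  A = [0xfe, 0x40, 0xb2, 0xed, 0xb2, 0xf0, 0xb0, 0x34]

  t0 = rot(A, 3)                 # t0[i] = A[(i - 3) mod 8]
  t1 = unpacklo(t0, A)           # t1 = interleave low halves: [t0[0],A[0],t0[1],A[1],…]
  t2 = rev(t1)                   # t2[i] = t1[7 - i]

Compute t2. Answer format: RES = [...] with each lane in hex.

RES = [0xed, 0xfe, 0xb2, 0x34, 0x40, 0xb0, 0xfe, 0xf0]

t0 = [0xf0, 0xb0, 0x34, 0xfe, 0x40, 0xb2, 0xed, 0xb2]
t1 = [0xf0, 0xfe, 0xb0, 0x40, 0x34, 0xb2, 0xfe, 0xed]
t2 = [0xed, 0xfe, 0xb2, 0x34, 0x40, 0xb0, 0xfe, 0xf0]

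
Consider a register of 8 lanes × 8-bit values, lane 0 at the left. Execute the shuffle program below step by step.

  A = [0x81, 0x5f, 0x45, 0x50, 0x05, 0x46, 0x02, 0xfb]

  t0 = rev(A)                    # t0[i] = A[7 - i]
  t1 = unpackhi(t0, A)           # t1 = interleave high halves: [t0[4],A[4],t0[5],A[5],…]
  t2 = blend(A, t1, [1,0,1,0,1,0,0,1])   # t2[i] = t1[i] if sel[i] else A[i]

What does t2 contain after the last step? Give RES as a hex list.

  t0: fb 02 46 05 50 45 5f 81
  t1: 50 05 45 46 5f 02 81 fb
  t2: 50 5f 45 50 5f 46 02 fb

RES = [ 0x50  0x5f  0x45  0x50  0x5f  0x46  0x02  0xfb ]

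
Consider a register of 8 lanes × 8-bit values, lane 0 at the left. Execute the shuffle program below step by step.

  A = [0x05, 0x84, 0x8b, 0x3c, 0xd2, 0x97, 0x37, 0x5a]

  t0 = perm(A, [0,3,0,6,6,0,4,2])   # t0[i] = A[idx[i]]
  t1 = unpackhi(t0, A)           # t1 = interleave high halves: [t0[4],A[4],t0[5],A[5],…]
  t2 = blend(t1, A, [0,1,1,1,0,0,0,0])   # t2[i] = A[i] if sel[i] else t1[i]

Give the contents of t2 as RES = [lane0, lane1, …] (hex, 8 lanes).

RES = [0x37, 0x84, 0x8b, 0x3c, 0xd2, 0x37, 0x8b, 0x5a]

→ t0 |05|3c|05|37|37|05|d2|8b|
→ t1 |37|d2|05|97|d2|37|8b|5a|
→ t2 |37|84|8b|3c|d2|37|8b|5a|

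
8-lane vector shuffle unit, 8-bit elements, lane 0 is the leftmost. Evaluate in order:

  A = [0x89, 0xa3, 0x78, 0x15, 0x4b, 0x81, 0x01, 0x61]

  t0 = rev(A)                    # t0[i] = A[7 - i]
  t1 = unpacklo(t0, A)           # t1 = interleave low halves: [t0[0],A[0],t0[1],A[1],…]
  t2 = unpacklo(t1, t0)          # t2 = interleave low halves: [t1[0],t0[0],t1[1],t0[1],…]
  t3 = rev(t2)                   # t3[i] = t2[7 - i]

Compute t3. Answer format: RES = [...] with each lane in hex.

RES = [ 0x4b  0xa3  0x81  0x01  0x01  0x89  0x61  0x61 ]

  t0: 61 01 81 4b 15 78 a3 89
  t1: 61 89 01 a3 81 78 4b 15
  t2: 61 61 89 01 01 81 a3 4b
  t3: 4b a3 81 01 01 89 61 61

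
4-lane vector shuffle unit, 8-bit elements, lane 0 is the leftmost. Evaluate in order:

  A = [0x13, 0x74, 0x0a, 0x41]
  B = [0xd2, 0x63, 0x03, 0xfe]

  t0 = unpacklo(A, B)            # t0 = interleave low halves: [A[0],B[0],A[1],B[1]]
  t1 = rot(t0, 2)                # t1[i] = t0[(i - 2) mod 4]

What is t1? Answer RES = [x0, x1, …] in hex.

  t0: 13 d2 74 63
  t1: 74 63 13 d2

RES = [ 0x74  0x63  0x13  0xd2 ]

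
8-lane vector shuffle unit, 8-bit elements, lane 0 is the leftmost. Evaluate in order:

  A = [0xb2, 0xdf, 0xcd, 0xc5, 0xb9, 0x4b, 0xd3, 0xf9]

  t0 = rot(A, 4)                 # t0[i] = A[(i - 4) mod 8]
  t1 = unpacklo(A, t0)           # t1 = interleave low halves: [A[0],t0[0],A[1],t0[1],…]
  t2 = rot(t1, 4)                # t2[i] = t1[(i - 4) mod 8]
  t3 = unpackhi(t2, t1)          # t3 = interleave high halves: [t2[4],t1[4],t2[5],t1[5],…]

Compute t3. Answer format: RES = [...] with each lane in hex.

  t0: b9 4b d3 f9 b2 df cd c5
  t1: b2 b9 df 4b cd d3 c5 f9
  t2: cd d3 c5 f9 b2 b9 df 4b
  t3: b2 cd b9 d3 df c5 4b f9

RES = [ 0xb2  0xcd  0xb9  0xd3  0xdf  0xc5  0x4b  0xf9 ]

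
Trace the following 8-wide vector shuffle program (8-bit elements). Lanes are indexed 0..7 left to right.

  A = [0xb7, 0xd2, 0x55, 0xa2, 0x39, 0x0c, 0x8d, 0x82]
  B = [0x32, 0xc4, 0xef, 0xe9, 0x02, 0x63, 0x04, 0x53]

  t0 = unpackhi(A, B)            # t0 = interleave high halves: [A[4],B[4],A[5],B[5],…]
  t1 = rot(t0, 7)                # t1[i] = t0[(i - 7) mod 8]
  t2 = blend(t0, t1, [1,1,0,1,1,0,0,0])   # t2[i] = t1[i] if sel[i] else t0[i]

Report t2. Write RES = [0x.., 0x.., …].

RES = [0x02, 0x0c, 0x0c, 0x8d, 0x04, 0x04, 0x82, 0x53]

→ t0 |39|02|0c|63|8d|04|82|53|
→ t1 |02|0c|63|8d|04|82|53|39|
→ t2 |02|0c|0c|8d|04|04|82|53|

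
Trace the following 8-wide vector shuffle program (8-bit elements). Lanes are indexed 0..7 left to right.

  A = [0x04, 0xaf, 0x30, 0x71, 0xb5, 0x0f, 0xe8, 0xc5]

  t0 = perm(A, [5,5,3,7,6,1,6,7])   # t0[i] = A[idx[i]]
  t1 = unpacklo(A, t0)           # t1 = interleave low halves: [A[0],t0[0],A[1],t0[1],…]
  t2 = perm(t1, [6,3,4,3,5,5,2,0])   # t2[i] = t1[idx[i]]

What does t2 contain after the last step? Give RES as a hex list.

RES = [ 0x71  0x0f  0x30  0x0f  0x71  0x71  0xaf  0x04 ]

t0 = [0x0f, 0x0f, 0x71, 0xc5, 0xe8, 0xaf, 0xe8, 0xc5]
t1 = [0x04, 0x0f, 0xaf, 0x0f, 0x30, 0x71, 0x71, 0xc5]
t2 = [0x71, 0x0f, 0x30, 0x0f, 0x71, 0x71, 0xaf, 0x04]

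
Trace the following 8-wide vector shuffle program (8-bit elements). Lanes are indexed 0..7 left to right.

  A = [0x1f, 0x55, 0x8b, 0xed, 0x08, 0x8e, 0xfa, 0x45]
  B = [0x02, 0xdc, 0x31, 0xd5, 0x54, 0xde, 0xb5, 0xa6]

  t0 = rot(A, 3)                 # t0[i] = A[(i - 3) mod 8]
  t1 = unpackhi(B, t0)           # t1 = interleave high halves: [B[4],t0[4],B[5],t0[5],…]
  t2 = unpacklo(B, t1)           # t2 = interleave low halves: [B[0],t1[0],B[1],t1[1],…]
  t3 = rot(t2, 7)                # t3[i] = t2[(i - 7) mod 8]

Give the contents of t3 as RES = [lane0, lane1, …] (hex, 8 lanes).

  t0: 8e fa 45 1f 55 8b ed 08
  t1: 54 55 de 8b b5 ed a6 08
  t2: 02 54 dc 55 31 de d5 8b
  t3: 54 dc 55 31 de d5 8b 02

RES = [ 0x54  0xdc  0x55  0x31  0xde  0xd5  0x8b  0x02 ]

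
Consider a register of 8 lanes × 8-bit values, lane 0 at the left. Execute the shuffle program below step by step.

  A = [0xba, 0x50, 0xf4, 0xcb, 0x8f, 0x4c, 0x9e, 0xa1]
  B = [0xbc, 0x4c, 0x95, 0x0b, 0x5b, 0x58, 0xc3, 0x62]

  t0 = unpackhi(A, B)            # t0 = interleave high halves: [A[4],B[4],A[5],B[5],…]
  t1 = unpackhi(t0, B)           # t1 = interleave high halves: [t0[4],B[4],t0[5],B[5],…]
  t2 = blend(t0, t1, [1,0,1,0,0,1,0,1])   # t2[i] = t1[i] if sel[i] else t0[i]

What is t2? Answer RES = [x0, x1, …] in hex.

→ t0 |8f|5b|4c|58|9e|c3|a1|62|
→ t1 |9e|5b|c3|58|a1|c3|62|62|
→ t2 |9e|5b|c3|58|9e|c3|a1|62|

RES = [0x9e, 0x5b, 0xc3, 0x58, 0x9e, 0xc3, 0xa1, 0x62]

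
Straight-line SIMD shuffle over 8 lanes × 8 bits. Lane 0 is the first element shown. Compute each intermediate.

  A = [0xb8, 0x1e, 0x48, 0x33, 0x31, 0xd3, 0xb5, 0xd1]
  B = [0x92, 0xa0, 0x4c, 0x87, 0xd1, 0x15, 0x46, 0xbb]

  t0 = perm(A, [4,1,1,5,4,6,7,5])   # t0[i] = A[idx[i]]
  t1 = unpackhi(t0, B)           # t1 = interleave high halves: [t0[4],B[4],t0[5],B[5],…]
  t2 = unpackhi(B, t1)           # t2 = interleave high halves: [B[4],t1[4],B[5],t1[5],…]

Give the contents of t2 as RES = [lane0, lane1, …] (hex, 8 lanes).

RES = [ 0xd1  0xd1  0x15  0x46  0x46  0xd3  0xbb  0xbb ]

t0 = [0x31, 0x1e, 0x1e, 0xd3, 0x31, 0xb5, 0xd1, 0xd3]
t1 = [0x31, 0xd1, 0xb5, 0x15, 0xd1, 0x46, 0xd3, 0xbb]
t2 = [0xd1, 0xd1, 0x15, 0x46, 0x46, 0xd3, 0xbb, 0xbb]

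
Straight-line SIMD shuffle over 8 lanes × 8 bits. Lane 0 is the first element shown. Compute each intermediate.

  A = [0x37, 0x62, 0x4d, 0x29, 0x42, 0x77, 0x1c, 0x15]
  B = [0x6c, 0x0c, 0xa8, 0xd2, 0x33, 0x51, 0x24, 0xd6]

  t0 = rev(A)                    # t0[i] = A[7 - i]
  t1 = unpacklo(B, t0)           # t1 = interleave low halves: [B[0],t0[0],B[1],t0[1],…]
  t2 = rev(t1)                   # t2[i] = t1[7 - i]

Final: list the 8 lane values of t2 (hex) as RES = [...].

t0 = [0x15, 0x1c, 0x77, 0x42, 0x29, 0x4d, 0x62, 0x37]
t1 = [0x6c, 0x15, 0x0c, 0x1c, 0xa8, 0x77, 0xd2, 0x42]
t2 = [0x42, 0xd2, 0x77, 0xa8, 0x1c, 0x0c, 0x15, 0x6c]

RES = [ 0x42  0xd2  0x77  0xa8  0x1c  0x0c  0x15  0x6c ]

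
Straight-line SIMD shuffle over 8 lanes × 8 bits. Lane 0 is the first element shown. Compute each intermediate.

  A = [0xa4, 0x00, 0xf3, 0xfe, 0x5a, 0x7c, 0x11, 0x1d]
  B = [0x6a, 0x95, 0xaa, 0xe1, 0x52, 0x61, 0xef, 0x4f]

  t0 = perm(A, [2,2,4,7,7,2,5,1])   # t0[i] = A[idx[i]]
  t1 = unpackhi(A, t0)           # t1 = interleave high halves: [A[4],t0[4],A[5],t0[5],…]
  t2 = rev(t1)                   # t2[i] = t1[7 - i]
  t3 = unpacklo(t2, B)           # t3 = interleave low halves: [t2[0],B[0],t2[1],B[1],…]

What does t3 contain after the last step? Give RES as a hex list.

RES = [0x00, 0x6a, 0x1d, 0x95, 0x7c, 0xaa, 0x11, 0xe1]

t0 = [0xf3, 0xf3, 0x5a, 0x1d, 0x1d, 0xf3, 0x7c, 0x00]
t1 = [0x5a, 0x1d, 0x7c, 0xf3, 0x11, 0x7c, 0x1d, 0x00]
t2 = [0x00, 0x1d, 0x7c, 0x11, 0xf3, 0x7c, 0x1d, 0x5a]
t3 = [0x00, 0x6a, 0x1d, 0x95, 0x7c, 0xaa, 0x11, 0xe1]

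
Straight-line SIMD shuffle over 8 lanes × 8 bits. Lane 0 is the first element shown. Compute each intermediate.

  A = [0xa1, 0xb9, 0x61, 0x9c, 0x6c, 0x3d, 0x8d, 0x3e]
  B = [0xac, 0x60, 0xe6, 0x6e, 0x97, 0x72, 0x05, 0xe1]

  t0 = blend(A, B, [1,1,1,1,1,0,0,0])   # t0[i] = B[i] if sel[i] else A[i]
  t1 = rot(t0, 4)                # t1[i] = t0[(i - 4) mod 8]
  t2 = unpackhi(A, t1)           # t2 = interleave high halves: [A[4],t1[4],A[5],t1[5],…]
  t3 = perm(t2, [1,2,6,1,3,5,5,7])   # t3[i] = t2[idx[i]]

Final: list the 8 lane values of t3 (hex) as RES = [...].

→ t0 |ac|60|e6|6e|97|3d|8d|3e|
→ t1 |97|3d|8d|3e|ac|60|e6|6e|
→ t2 |6c|ac|3d|60|8d|e6|3e|6e|
→ t3 |ac|3d|3e|ac|60|e6|e6|6e|

RES = [ 0xac  0x3d  0x3e  0xac  0x60  0xe6  0xe6  0x6e ]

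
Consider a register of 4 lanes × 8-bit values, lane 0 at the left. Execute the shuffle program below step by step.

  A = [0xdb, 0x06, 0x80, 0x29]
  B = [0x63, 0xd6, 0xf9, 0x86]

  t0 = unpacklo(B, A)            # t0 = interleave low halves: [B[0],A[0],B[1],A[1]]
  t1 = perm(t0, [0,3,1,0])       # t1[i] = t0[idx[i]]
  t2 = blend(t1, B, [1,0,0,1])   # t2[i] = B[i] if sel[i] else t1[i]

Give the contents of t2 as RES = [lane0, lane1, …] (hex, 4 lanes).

RES = [ 0x63  0x06  0xdb  0x86 ]

  t0: 63 db d6 06
  t1: 63 06 db 63
  t2: 63 06 db 86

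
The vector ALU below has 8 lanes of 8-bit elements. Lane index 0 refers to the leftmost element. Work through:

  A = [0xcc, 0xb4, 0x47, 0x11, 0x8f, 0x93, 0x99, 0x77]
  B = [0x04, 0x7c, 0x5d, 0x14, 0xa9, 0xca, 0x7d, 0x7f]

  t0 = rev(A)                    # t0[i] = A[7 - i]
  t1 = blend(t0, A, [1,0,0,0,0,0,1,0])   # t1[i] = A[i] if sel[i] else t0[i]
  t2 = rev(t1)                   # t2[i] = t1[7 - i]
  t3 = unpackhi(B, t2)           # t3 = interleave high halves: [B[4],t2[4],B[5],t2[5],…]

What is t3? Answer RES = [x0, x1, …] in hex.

RES = [ 0xa9  0x8f  0xca  0x93  0x7d  0x99  0x7f  0xcc ]

t0 = [0x77, 0x99, 0x93, 0x8f, 0x11, 0x47, 0xb4, 0xcc]
t1 = [0xcc, 0x99, 0x93, 0x8f, 0x11, 0x47, 0x99, 0xcc]
t2 = [0xcc, 0x99, 0x47, 0x11, 0x8f, 0x93, 0x99, 0xcc]
t3 = [0xa9, 0x8f, 0xca, 0x93, 0x7d, 0x99, 0x7f, 0xcc]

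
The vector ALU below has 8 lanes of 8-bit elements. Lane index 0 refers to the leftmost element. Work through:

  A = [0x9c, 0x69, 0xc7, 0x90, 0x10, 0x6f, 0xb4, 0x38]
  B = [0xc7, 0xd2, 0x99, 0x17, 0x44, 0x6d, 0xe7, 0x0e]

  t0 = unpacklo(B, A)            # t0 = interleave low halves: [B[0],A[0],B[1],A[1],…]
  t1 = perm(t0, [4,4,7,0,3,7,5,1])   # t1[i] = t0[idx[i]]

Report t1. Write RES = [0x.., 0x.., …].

RES = [0x99, 0x99, 0x90, 0xc7, 0x69, 0x90, 0xc7, 0x9c]

t0 = [0xc7, 0x9c, 0xd2, 0x69, 0x99, 0xc7, 0x17, 0x90]
t1 = [0x99, 0x99, 0x90, 0xc7, 0x69, 0x90, 0xc7, 0x9c]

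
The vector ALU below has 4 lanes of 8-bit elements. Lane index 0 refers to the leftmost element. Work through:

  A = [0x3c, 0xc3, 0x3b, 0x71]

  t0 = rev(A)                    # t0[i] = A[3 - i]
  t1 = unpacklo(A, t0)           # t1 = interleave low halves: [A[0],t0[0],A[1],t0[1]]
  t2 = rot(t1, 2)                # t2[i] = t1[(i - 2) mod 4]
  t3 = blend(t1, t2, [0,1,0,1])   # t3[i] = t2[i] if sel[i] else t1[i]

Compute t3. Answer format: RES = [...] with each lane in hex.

RES = [ 0x3c  0x3b  0xc3  0x71 ]

  t0: 71 3b c3 3c
  t1: 3c 71 c3 3b
  t2: c3 3b 3c 71
  t3: 3c 3b c3 71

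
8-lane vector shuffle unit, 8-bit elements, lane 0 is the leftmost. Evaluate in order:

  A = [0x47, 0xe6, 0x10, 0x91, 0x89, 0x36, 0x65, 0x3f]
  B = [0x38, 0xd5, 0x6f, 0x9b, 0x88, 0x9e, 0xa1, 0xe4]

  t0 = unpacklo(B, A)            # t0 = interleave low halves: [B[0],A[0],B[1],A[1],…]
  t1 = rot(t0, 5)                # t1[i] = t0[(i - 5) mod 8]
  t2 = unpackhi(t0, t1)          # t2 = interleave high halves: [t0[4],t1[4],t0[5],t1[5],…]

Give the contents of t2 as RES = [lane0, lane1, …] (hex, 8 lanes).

RES = [ 0x6f  0x91  0x10  0x38  0x9b  0x47  0x91  0xd5 ]

  t0: 38 47 d5 e6 6f 10 9b 91
  t1: e6 6f 10 9b 91 38 47 d5
  t2: 6f 91 10 38 9b 47 91 d5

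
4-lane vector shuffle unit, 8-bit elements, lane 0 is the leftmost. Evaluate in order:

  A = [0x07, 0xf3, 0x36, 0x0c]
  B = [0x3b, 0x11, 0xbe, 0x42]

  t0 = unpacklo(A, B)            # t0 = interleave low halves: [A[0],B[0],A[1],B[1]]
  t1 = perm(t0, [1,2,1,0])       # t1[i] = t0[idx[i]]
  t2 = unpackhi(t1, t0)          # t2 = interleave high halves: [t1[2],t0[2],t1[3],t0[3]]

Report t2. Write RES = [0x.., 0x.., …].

RES = [ 0x3b  0xf3  0x07  0x11 ]

t0 = [0x07, 0x3b, 0xf3, 0x11]
t1 = [0x3b, 0xf3, 0x3b, 0x07]
t2 = [0x3b, 0xf3, 0x07, 0x11]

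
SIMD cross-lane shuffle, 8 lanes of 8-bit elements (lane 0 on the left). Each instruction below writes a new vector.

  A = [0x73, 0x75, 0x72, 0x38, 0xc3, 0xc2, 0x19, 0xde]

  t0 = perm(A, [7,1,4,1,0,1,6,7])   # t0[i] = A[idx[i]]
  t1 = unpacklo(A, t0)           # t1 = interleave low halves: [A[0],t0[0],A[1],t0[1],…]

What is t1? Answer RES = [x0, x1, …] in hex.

t0 = [0xde, 0x75, 0xc3, 0x75, 0x73, 0x75, 0x19, 0xde]
t1 = [0x73, 0xde, 0x75, 0x75, 0x72, 0xc3, 0x38, 0x75]

RES = [ 0x73  0xde  0x75  0x75  0x72  0xc3  0x38  0x75 ]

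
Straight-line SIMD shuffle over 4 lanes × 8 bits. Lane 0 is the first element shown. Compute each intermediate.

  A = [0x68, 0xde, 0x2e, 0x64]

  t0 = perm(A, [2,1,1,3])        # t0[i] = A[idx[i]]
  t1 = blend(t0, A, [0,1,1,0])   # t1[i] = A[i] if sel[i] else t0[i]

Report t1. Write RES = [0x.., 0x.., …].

RES = [0x2e, 0xde, 0x2e, 0x64]

  t0: 2e de de 64
  t1: 2e de 2e 64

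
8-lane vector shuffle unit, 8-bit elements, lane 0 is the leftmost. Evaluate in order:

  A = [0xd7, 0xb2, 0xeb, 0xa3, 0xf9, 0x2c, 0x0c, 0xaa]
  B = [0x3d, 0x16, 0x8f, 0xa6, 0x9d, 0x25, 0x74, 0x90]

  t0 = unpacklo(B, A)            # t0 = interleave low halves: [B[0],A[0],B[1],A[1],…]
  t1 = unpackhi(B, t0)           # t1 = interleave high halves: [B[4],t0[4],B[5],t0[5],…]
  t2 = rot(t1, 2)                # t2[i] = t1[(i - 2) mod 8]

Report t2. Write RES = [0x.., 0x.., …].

RES = [ 0x90  0xa3  0x9d  0x8f  0x25  0xeb  0x74  0xa6 ]

→ t0 |3d|d7|16|b2|8f|eb|a6|a3|
→ t1 |9d|8f|25|eb|74|a6|90|a3|
→ t2 |90|a3|9d|8f|25|eb|74|a6|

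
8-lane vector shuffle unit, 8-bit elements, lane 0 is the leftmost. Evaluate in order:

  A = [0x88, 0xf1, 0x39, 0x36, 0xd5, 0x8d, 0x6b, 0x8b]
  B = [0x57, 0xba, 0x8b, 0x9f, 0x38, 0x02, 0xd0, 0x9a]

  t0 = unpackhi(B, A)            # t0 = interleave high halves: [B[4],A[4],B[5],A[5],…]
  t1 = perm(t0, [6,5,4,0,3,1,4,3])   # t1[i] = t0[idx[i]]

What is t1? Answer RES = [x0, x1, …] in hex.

RES = [0x9a, 0x6b, 0xd0, 0x38, 0x8d, 0xd5, 0xd0, 0x8d]

  t0: 38 d5 02 8d d0 6b 9a 8b
  t1: 9a 6b d0 38 8d d5 d0 8d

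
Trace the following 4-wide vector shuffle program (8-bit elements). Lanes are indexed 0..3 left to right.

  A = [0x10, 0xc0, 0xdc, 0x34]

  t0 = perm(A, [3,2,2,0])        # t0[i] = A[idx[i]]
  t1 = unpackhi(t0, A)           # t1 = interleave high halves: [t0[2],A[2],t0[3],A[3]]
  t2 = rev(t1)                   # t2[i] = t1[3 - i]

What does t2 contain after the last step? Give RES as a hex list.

RES = [0x34, 0x10, 0xdc, 0xdc]

  t0: 34 dc dc 10
  t1: dc dc 10 34
  t2: 34 10 dc dc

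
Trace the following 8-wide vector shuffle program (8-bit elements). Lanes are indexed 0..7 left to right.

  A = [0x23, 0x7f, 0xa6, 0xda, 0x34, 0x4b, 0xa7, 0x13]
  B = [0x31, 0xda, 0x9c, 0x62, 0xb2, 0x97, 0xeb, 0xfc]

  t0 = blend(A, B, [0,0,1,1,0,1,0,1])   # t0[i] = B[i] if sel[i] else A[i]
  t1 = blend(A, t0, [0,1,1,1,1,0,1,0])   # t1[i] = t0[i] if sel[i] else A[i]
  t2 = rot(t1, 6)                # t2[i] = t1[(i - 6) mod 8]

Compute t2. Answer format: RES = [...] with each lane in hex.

t0 = [0x23, 0x7f, 0x9c, 0x62, 0x34, 0x97, 0xa7, 0xfc]
t1 = [0x23, 0x7f, 0x9c, 0x62, 0x34, 0x4b, 0xa7, 0x13]
t2 = [0x9c, 0x62, 0x34, 0x4b, 0xa7, 0x13, 0x23, 0x7f]

RES = [0x9c, 0x62, 0x34, 0x4b, 0xa7, 0x13, 0x23, 0x7f]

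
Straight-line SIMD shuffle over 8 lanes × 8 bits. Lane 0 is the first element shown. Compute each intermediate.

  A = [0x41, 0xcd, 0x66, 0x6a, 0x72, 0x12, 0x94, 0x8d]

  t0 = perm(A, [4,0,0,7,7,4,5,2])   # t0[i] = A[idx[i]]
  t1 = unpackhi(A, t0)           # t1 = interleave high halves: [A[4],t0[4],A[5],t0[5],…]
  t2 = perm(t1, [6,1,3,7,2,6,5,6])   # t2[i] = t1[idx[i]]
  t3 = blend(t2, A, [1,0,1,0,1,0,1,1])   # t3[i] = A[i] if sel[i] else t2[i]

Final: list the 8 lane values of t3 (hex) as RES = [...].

RES = [0x41, 0x8d, 0x66, 0x66, 0x72, 0x8d, 0x94, 0x8d]

t0 = [0x72, 0x41, 0x41, 0x8d, 0x8d, 0x72, 0x12, 0x66]
t1 = [0x72, 0x8d, 0x12, 0x72, 0x94, 0x12, 0x8d, 0x66]
t2 = [0x8d, 0x8d, 0x72, 0x66, 0x12, 0x8d, 0x12, 0x8d]
t3 = [0x41, 0x8d, 0x66, 0x66, 0x72, 0x8d, 0x94, 0x8d]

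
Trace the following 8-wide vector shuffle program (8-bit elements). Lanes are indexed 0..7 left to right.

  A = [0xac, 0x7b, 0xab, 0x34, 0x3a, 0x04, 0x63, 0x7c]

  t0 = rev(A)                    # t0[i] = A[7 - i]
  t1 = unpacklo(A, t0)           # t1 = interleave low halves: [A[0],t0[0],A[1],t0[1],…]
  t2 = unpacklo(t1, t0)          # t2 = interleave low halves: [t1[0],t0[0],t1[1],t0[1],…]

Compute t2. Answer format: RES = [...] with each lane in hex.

→ t0 |7c|63|04|3a|34|ab|7b|ac|
→ t1 |ac|7c|7b|63|ab|04|34|3a|
→ t2 |ac|7c|7c|63|7b|04|63|3a|

RES = [0xac, 0x7c, 0x7c, 0x63, 0x7b, 0x04, 0x63, 0x3a]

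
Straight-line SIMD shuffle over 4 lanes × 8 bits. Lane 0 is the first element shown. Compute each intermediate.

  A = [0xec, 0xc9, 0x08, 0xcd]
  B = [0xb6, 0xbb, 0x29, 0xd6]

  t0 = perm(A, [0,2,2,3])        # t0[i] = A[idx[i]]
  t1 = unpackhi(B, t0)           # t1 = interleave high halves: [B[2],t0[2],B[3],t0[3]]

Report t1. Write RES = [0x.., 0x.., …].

t0 = [0xec, 0x08, 0x08, 0xcd]
t1 = [0x29, 0x08, 0xd6, 0xcd]

RES = [0x29, 0x08, 0xd6, 0xcd]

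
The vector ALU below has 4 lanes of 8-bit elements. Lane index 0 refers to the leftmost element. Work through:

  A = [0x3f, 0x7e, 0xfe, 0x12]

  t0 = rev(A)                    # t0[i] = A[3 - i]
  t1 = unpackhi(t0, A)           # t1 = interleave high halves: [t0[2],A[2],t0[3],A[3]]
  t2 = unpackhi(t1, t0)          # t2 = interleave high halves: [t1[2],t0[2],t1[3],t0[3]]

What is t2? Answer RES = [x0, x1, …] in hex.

  t0: 12 fe 7e 3f
  t1: 7e fe 3f 12
  t2: 3f 7e 12 3f

RES = [0x3f, 0x7e, 0x12, 0x3f]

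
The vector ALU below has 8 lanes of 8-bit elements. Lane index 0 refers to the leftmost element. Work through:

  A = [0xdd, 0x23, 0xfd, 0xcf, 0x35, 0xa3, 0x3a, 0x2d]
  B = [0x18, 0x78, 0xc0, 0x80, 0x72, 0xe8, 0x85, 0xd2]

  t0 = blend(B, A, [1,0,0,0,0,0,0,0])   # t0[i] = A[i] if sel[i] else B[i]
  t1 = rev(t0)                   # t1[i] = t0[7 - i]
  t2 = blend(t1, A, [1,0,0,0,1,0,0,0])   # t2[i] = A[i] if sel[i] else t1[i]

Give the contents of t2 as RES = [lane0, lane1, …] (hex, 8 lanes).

t0 = [0xdd, 0x78, 0xc0, 0x80, 0x72, 0xe8, 0x85, 0xd2]
t1 = [0xd2, 0x85, 0xe8, 0x72, 0x80, 0xc0, 0x78, 0xdd]
t2 = [0xdd, 0x85, 0xe8, 0x72, 0x35, 0xc0, 0x78, 0xdd]

RES = [0xdd, 0x85, 0xe8, 0x72, 0x35, 0xc0, 0x78, 0xdd]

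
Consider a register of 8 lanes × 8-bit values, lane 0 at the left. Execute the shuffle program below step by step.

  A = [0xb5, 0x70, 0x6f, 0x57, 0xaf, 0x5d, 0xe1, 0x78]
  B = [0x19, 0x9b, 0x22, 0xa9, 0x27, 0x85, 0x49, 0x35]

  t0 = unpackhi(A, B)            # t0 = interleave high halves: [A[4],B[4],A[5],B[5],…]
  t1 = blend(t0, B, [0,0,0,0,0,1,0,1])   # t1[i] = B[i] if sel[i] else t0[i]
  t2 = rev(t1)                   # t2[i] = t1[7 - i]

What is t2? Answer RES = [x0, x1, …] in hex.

t0 = [0xaf, 0x27, 0x5d, 0x85, 0xe1, 0x49, 0x78, 0x35]
t1 = [0xaf, 0x27, 0x5d, 0x85, 0xe1, 0x85, 0x78, 0x35]
t2 = [0x35, 0x78, 0x85, 0xe1, 0x85, 0x5d, 0x27, 0xaf]

RES = [ 0x35  0x78  0x85  0xe1  0x85  0x5d  0x27  0xaf ]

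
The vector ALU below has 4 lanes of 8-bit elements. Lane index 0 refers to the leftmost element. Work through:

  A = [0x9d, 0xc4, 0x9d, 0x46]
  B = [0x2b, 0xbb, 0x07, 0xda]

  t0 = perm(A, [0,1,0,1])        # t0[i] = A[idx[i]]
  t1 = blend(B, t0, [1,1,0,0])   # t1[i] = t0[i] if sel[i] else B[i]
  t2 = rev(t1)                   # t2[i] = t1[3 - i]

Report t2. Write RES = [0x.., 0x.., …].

t0 = [0x9d, 0xc4, 0x9d, 0xc4]
t1 = [0x9d, 0xc4, 0x07, 0xda]
t2 = [0xda, 0x07, 0xc4, 0x9d]

RES = [ 0xda  0x07  0xc4  0x9d ]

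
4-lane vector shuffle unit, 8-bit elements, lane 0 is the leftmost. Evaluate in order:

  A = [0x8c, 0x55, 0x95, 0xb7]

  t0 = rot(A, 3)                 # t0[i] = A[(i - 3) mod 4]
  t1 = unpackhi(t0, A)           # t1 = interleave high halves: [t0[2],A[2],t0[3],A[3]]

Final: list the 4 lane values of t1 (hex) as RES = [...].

RES = [ 0xb7  0x95  0x8c  0xb7 ]

t0 = [0x55, 0x95, 0xb7, 0x8c]
t1 = [0xb7, 0x95, 0x8c, 0xb7]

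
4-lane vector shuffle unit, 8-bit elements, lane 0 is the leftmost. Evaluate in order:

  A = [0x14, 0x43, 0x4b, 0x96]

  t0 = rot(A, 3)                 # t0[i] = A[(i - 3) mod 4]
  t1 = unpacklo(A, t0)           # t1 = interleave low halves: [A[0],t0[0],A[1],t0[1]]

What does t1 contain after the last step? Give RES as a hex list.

t0 = [0x43, 0x4b, 0x96, 0x14]
t1 = [0x14, 0x43, 0x43, 0x4b]

RES = [ 0x14  0x43  0x43  0x4b ]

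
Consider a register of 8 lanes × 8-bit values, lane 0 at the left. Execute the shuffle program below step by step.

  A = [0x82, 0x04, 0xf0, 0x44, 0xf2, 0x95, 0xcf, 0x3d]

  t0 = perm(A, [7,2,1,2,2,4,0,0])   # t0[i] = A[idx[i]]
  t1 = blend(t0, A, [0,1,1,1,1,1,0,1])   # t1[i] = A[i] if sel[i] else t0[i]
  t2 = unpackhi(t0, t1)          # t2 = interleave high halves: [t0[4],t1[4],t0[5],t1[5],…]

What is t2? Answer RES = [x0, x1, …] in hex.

RES = [0xf0, 0xf2, 0xf2, 0x95, 0x82, 0x82, 0x82, 0x3d]

→ t0 |3d|f0|04|f0|f0|f2|82|82|
→ t1 |3d|04|f0|44|f2|95|82|3d|
→ t2 |f0|f2|f2|95|82|82|82|3d|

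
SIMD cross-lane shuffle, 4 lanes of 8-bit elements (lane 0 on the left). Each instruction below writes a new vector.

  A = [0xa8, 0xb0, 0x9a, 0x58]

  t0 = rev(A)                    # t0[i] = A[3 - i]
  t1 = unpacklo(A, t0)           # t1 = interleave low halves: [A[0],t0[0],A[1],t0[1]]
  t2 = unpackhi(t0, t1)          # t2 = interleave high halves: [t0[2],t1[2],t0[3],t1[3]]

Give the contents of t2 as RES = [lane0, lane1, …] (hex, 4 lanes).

→ t0 |58|9a|b0|a8|
→ t1 |a8|58|b0|9a|
→ t2 |b0|b0|a8|9a|

RES = [ 0xb0  0xb0  0xa8  0x9a ]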